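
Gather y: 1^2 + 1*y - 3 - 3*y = -2*y - 2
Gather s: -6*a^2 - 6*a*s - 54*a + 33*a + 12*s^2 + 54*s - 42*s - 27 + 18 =-6*a^2 - 21*a + 12*s^2 + s*(12 - 6*a) - 9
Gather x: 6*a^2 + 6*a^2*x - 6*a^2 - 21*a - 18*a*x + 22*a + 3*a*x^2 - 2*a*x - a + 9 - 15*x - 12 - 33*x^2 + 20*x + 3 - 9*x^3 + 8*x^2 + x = -9*x^3 + x^2*(3*a - 25) + x*(6*a^2 - 20*a + 6)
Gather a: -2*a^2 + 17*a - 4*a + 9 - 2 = -2*a^2 + 13*a + 7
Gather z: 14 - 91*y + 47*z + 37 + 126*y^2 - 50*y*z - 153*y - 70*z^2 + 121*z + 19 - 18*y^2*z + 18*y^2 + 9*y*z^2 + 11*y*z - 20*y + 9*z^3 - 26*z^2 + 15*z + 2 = 144*y^2 - 264*y + 9*z^3 + z^2*(9*y - 96) + z*(-18*y^2 - 39*y + 183) + 72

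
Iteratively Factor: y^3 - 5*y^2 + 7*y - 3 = (y - 1)*(y^2 - 4*y + 3) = (y - 3)*(y - 1)*(y - 1)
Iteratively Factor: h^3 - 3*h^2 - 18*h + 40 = (h + 4)*(h^2 - 7*h + 10) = (h - 5)*(h + 4)*(h - 2)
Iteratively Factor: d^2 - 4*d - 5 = (d + 1)*(d - 5)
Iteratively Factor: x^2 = (x)*(x)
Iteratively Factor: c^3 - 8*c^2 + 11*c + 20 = (c - 5)*(c^2 - 3*c - 4) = (c - 5)*(c - 4)*(c + 1)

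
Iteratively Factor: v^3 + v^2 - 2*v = (v)*(v^2 + v - 2) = v*(v - 1)*(v + 2)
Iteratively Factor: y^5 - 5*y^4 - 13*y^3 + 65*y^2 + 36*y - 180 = (y - 3)*(y^4 - 2*y^3 - 19*y^2 + 8*y + 60) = (y - 3)*(y + 2)*(y^3 - 4*y^2 - 11*y + 30) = (y - 3)*(y - 2)*(y + 2)*(y^2 - 2*y - 15) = (y - 3)*(y - 2)*(y + 2)*(y + 3)*(y - 5)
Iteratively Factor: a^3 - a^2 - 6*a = (a + 2)*(a^2 - 3*a) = (a - 3)*(a + 2)*(a)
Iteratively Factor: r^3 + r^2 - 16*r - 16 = (r + 1)*(r^2 - 16) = (r - 4)*(r + 1)*(r + 4)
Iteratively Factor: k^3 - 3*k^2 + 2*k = (k - 2)*(k^2 - k) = (k - 2)*(k - 1)*(k)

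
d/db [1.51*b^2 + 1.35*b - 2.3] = 3.02*b + 1.35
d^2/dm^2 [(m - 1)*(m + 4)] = 2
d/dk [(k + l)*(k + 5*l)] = 2*k + 6*l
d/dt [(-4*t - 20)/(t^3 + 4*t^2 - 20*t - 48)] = 4*(2*t^3 + 19*t^2 + 40*t - 52)/(t^6 + 8*t^5 - 24*t^4 - 256*t^3 + 16*t^2 + 1920*t + 2304)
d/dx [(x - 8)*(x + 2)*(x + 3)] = 3*x^2 - 6*x - 34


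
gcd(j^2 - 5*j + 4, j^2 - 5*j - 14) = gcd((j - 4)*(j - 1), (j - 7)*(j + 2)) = 1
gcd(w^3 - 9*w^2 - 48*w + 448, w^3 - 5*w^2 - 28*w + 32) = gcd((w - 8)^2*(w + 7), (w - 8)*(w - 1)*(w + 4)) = w - 8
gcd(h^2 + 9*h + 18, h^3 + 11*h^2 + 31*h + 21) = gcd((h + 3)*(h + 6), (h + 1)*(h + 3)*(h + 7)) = h + 3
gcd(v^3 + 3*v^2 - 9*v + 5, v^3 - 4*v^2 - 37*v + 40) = v^2 + 4*v - 5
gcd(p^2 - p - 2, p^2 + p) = p + 1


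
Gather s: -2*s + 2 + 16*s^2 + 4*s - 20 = 16*s^2 + 2*s - 18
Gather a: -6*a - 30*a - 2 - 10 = -36*a - 12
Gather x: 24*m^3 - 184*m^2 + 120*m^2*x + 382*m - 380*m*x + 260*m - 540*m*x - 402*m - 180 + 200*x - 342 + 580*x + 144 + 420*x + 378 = 24*m^3 - 184*m^2 + 240*m + x*(120*m^2 - 920*m + 1200)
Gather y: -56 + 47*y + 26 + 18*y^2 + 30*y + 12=18*y^2 + 77*y - 18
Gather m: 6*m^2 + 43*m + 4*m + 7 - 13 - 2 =6*m^2 + 47*m - 8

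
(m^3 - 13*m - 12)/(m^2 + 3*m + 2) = (m^2 - m - 12)/(m + 2)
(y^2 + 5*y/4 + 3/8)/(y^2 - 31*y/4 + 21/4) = (8*y^2 + 10*y + 3)/(2*(4*y^2 - 31*y + 21))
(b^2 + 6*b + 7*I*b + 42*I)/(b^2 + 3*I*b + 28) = (b + 6)/(b - 4*I)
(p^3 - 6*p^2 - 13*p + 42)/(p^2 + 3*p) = p - 9 + 14/p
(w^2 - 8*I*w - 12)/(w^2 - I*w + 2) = (w - 6*I)/(w + I)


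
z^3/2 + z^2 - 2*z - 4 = (z/2 + 1)*(z - 2)*(z + 2)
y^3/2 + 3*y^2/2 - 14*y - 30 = (y/2 + 1)*(y - 5)*(y + 6)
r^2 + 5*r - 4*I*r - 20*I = (r + 5)*(r - 4*I)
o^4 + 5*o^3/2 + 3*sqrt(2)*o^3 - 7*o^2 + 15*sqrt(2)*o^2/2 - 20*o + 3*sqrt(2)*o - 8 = (o + 1/2)*(o + 2)*(o - sqrt(2))*(o + 4*sqrt(2))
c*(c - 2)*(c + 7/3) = c^3 + c^2/3 - 14*c/3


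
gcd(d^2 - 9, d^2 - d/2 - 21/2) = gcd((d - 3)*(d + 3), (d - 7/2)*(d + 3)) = d + 3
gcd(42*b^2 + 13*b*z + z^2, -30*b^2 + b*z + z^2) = 6*b + z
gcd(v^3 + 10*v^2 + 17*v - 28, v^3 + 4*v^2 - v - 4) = v^2 + 3*v - 4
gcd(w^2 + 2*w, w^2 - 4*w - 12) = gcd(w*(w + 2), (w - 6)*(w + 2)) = w + 2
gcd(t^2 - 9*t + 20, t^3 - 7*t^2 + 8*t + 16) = t - 4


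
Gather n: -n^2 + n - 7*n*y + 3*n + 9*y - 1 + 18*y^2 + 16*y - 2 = -n^2 + n*(4 - 7*y) + 18*y^2 + 25*y - 3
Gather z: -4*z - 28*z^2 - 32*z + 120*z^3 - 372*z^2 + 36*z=120*z^3 - 400*z^2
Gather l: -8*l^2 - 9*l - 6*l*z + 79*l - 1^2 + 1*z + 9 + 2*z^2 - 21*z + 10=-8*l^2 + l*(70 - 6*z) + 2*z^2 - 20*z + 18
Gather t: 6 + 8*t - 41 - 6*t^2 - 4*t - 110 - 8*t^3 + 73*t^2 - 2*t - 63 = -8*t^3 + 67*t^2 + 2*t - 208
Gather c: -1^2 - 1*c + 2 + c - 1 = 0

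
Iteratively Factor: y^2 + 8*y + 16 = (y + 4)*(y + 4)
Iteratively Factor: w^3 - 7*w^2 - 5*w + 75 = (w + 3)*(w^2 - 10*w + 25) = (w - 5)*(w + 3)*(w - 5)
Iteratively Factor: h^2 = (h)*(h)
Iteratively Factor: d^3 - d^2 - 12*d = (d + 3)*(d^2 - 4*d) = d*(d + 3)*(d - 4)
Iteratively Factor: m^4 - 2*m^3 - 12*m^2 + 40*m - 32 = (m - 2)*(m^3 - 12*m + 16) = (m - 2)^2*(m^2 + 2*m - 8) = (m - 2)^2*(m + 4)*(m - 2)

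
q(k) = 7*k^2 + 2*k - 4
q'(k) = 14*k + 2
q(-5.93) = 230.29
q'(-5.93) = -81.02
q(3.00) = 65.00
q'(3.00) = 44.00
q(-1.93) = 18.21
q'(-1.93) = -25.02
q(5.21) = 196.43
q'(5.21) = 74.94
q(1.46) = 13.84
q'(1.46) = 22.44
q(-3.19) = 60.85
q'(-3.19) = -42.66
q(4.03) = 117.75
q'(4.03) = 58.42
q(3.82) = 105.79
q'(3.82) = 55.48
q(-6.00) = 236.00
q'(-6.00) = -82.00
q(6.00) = 260.00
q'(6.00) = 86.00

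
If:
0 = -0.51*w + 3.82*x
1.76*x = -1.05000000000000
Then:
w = -4.47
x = -0.60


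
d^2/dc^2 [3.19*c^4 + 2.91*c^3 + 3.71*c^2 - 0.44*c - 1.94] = 38.28*c^2 + 17.46*c + 7.42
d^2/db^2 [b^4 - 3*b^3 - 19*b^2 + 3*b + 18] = 12*b^2 - 18*b - 38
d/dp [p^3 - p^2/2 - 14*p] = 3*p^2 - p - 14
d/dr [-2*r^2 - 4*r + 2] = -4*r - 4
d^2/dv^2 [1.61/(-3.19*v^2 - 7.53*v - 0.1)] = (32.767042*v^2 + 77.346654*v - 1.61*(6.38*v + 7.53)*(12.76*v + 15.06) + 1.02718)/(3.19*v^2 + 7.53*v + 0.1)^3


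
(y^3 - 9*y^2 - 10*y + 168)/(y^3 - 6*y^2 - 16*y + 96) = (y - 7)/(y - 4)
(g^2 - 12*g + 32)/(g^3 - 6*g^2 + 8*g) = (g - 8)/(g*(g - 2))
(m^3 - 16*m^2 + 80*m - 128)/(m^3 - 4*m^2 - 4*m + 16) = (m^2 - 12*m + 32)/(m^2 - 4)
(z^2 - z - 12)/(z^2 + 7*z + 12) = (z - 4)/(z + 4)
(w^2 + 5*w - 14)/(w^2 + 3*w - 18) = (w^2 + 5*w - 14)/(w^2 + 3*w - 18)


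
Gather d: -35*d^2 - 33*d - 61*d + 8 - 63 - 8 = -35*d^2 - 94*d - 63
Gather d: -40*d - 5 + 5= -40*d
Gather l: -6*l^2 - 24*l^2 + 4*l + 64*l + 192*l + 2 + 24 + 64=-30*l^2 + 260*l + 90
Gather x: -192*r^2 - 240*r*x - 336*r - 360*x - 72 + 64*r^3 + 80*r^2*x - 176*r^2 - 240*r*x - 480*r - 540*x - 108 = 64*r^3 - 368*r^2 - 816*r + x*(80*r^2 - 480*r - 900) - 180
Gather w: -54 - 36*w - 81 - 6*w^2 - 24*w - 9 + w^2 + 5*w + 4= -5*w^2 - 55*w - 140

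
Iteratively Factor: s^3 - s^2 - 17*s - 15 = (s + 3)*(s^2 - 4*s - 5) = (s - 5)*(s + 3)*(s + 1)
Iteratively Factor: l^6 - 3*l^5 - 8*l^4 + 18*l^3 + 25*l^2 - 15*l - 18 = (l + 2)*(l^5 - 5*l^4 + 2*l^3 + 14*l^2 - 3*l - 9) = (l - 1)*(l + 2)*(l^4 - 4*l^3 - 2*l^2 + 12*l + 9) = (l - 1)*(l + 1)*(l + 2)*(l^3 - 5*l^2 + 3*l + 9) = (l - 3)*(l - 1)*(l + 1)*(l + 2)*(l^2 - 2*l - 3) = (l - 3)*(l - 1)*(l + 1)^2*(l + 2)*(l - 3)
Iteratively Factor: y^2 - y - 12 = (y - 4)*(y + 3)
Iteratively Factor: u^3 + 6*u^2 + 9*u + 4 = (u + 4)*(u^2 + 2*u + 1) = (u + 1)*(u + 4)*(u + 1)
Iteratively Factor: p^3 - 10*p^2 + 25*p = (p - 5)*(p^2 - 5*p) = p*(p - 5)*(p - 5)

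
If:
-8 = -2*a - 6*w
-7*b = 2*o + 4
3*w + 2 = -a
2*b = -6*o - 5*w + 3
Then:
No Solution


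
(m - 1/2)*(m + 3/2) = m^2 + m - 3/4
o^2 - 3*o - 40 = (o - 8)*(o + 5)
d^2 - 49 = (d - 7)*(d + 7)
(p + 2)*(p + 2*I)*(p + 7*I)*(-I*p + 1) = -I*p^4 + 10*p^3 - 2*I*p^3 + 20*p^2 + 23*I*p^2 - 14*p + 46*I*p - 28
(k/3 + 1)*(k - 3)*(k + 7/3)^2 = k^4/3 + 14*k^3/9 - 32*k^2/27 - 14*k - 49/3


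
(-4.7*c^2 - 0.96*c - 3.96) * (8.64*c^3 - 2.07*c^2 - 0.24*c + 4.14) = -40.608*c^5 + 1.4346*c^4 - 31.0992*c^3 - 11.0304*c^2 - 3.024*c - 16.3944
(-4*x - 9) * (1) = -4*x - 9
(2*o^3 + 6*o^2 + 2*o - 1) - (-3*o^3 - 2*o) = 5*o^3 + 6*o^2 + 4*o - 1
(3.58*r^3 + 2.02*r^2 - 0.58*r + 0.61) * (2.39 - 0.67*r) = -2.3986*r^4 + 7.2028*r^3 + 5.2164*r^2 - 1.7949*r + 1.4579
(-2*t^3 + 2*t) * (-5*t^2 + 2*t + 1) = 10*t^5 - 4*t^4 - 12*t^3 + 4*t^2 + 2*t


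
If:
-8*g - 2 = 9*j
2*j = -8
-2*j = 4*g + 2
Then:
No Solution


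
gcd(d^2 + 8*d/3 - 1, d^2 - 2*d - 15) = d + 3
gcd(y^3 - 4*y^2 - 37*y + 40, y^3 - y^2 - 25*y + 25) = y^2 + 4*y - 5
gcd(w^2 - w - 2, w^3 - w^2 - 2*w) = w^2 - w - 2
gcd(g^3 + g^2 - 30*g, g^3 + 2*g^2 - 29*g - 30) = g^2 + g - 30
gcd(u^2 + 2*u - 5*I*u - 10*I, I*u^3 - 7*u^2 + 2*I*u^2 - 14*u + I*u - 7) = 1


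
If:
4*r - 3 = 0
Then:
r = 3/4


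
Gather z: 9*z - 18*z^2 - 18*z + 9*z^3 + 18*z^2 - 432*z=9*z^3 - 441*z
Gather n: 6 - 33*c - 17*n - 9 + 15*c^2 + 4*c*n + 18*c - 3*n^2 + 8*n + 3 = 15*c^2 - 15*c - 3*n^2 + n*(4*c - 9)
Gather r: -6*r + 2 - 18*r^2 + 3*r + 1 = -18*r^2 - 3*r + 3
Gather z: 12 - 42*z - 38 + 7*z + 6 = -35*z - 20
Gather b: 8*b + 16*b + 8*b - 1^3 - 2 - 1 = 32*b - 4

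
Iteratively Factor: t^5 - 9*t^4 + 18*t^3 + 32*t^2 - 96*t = (t - 4)*(t^4 - 5*t^3 - 2*t^2 + 24*t) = (t - 4)*(t + 2)*(t^3 - 7*t^2 + 12*t) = t*(t - 4)*(t + 2)*(t^2 - 7*t + 12) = t*(t - 4)^2*(t + 2)*(t - 3)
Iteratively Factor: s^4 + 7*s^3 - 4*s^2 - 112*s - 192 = (s + 4)*(s^3 + 3*s^2 - 16*s - 48) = (s + 4)^2*(s^2 - s - 12) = (s - 4)*(s + 4)^2*(s + 3)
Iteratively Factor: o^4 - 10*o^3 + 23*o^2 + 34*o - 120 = (o - 3)*(o^3 - 7*o^2 + 2*o + 40) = (o - 4)*(o - 3)*(o^2 - 3*o - 10) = (o - 5)*(o - 4)*(o - 3)*(o + 2)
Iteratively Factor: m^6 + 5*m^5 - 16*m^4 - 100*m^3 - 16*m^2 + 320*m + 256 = (m + 4)*(m^5 + m^4 - 20*m^3 - 20*m^2 + 64*m + 64) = (m - 2)*(m + 4)*(m^4 + 3*m^3 - 14*m^2 - 48*m - 32) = (m - 2)*(m + 4)^2*(m^3 - m^2 - 10*m - 8) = (m - 2)*(m + 1)*(m + 4)^2*(m^2 - 2*m - 8) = (m - 2)*(m + 1)*(m + 2)*(m + 4)^2*(m - 4)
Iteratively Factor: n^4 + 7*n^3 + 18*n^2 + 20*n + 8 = (n + 2)*(n^3 + 5*n^2 + 8*n + 4) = (n + 2)^2*(n^2 + 3*n + 2) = (n + 1)*(n + 2)^2*(n + 2)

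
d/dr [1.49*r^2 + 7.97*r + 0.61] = 2.98*r + 7.97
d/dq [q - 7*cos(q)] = 7*sin(q) + 1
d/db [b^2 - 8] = 2*b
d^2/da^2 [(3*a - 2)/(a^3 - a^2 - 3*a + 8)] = 2*((3*a - 2)*(-3*a^2 + 2*a + 3)^2 + (-9*a^2 + 6*a - (3*a - 2)*(3*a - 1) + 9)*(a^3 - a^2 - 3*a + 8))/(a^3 - a^2 - 3*a + 8)^3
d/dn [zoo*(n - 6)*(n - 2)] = zoo*(n - 4)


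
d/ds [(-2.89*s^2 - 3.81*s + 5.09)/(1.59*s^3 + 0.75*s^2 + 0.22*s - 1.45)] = (4.5951*s^4 + 12.1158*s^3 - 22.0576*s^2 + 0.746*s + 4.4047)/(2.5281*s^6 + 2.385*s^5 + 1.2621*s^4 - 4.281*s^3 - 2.1266*s^2 - 0.638*s + 2.1025)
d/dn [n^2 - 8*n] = 2*n - 8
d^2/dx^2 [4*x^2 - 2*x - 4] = 8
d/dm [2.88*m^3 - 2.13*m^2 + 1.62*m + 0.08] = 8.64*m^2 - 4.26*m + 1.62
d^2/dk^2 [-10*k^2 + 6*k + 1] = -20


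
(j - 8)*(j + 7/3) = j^2 - 17*j/3 - 56/3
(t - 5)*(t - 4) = t^2 - 9*t + 20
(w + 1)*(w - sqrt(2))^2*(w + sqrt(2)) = w^4 - sqrt(2)*w^3 + w^3 - 2*w^2 - sqrt(2)*w^2 - 2*w + 2*sqrt(2)*w + 2*sqrt(2)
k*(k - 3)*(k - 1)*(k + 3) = k^4 - k^3 - 9*k^2 + 9*k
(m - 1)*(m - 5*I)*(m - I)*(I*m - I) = I*m^4 + 6*m^3 - 2*I*m^3 - 12*m^2 - 4*I*m^2 + 6*m + 10*I*m - 5*I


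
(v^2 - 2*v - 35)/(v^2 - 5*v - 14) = (v + 5)/(v + 2)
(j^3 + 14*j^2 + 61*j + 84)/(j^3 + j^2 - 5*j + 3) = (j^2 + 11*j + 28)/(j^2 - 2*j + 1)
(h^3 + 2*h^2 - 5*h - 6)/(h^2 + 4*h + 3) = h - 2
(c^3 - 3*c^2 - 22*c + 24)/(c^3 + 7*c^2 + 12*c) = (c^2 - 7*c + 6)/(c*(c + 3))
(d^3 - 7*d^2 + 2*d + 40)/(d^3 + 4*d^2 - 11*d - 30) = (d^2 - 9*d + 20)/(d^2 + 2*d - 15)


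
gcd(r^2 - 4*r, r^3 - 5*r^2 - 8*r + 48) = r - 4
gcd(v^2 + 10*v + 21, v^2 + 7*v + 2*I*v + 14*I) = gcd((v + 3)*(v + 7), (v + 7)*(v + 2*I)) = v + 7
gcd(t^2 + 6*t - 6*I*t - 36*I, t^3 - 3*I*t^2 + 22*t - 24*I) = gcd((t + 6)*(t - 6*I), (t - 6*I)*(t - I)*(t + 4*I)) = t - 6*I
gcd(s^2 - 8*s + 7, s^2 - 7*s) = s - 7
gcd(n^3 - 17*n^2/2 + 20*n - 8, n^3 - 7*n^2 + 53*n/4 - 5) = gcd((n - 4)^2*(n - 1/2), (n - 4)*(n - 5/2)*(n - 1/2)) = n^2 - 9*n/2 + 2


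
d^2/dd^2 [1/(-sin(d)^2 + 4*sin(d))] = 2*(2*sin(d) - 6 + 5/sin(d) + 12/sin(d)^2 - 16/sin(d)^3)/(sin(d) - 4)^3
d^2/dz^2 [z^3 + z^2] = 6*z + 2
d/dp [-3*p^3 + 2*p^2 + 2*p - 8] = -9*p^2 + 4*p + 2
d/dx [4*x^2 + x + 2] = 8*x + 1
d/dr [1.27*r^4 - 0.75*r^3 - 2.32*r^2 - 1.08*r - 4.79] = 5.08*r^3 - 2.25*r^2 - 4.64*r - 1.08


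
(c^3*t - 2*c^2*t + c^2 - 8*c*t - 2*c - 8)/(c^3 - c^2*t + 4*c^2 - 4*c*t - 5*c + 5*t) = (c^3*t - 2*c^2*t + c^2 - 8*c*t - 2*c - 8)/(c^3 - c^2*t + 4*c^2 - 4*c*t - 5*c + 5*t)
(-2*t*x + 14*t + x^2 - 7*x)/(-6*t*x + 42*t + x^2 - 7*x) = (-2*t + x)/(-6*t + x)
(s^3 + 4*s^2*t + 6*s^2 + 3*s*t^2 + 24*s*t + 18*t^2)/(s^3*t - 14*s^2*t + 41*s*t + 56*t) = (s^3 + 4*s^2*t + 6*s^2 + 3*s*t^2 + 24*s*t + 18*t^2)/(t*(s^3 - 14*s^2 + 41*s + 56))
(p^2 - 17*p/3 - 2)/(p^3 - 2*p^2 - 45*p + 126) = (p + 1/3)/(p^2 + 4*p - 21)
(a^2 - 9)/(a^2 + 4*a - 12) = (a^2 - 9)/(a^2 + 4*a - 12)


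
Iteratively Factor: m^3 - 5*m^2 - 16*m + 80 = (m - 5)*(m^2 - 16) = (m - 5)*(m + 4)*(m - 4)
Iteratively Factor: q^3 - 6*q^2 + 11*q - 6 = (q - 2)*(q^2 - 4*q + 3) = (q - 3)*(q - 2)*(q - 1)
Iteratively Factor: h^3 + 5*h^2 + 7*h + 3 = (h + 1)*(h^2 + 4*h + 3) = (h + 1)^2*(h + 3)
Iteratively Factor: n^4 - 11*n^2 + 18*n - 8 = (n - 1)*(n^3 + n^2 - 10*n + 8) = (n - 1)^2*(n^2 + 2*n - 8) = (n - 1)^2*(n + 4)*(n - 2)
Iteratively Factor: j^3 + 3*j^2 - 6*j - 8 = (j - 2)*(j^2 + 5*j + 4) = (j - 2)*(j + 4)*(j + 1)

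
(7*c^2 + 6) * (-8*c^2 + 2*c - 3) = -56*c^4 + 14*c^3 - 69*c^2 + 12*c - 18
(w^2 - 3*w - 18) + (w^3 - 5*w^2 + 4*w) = w^3 - 4*w^2 + w - 18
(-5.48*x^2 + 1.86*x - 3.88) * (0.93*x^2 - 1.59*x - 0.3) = -5.0964*x^4 + 10.443*x^3 - 4.9218*x^2 + 5.6112*x + 1.164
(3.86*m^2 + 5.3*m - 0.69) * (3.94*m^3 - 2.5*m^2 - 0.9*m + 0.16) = 15.2084*m^5 + 11.232*m^4 - 19.4426*m^3 - 2.4274*m^2 + 1.469*m - 0.1104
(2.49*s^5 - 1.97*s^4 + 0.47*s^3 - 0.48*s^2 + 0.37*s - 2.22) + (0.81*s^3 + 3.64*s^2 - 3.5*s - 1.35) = 2.49*s^5 - 1.97*s^4 + 1.28*s^3 + 3.16*s^2 - 3.13*s - 3.57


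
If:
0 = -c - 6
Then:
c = -6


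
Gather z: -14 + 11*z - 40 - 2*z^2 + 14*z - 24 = -2*z^2 + 25*z - 78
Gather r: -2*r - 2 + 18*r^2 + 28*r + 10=18*r^2 + 26*r + 8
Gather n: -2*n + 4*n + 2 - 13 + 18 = 2*n + 7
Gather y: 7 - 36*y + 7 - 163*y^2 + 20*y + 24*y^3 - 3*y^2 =24*y^3 - 166*y^2 - 16*y + 14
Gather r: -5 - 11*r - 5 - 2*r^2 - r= -2*r^2 - 12*r - 10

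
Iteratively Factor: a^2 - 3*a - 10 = (a - 5)*(a + 2)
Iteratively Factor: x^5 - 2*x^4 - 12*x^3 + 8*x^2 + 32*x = (x)*(x^4 - 2*x^3 - 12*x^2 + 8*x + 32) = x*(x + 2)*(x^3 - 4*x^2 - 4*x + 16) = x*(x + 2)^2*(x^2 - 6*x + 8) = x*(x - 2)*(x + 2)^2*(x - 4)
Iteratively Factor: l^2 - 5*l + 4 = (l - 1)*(l - 4)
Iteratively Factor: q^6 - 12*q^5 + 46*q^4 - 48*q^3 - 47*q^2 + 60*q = (q - 1)*(q^5 - 11*q^4 + 35*q^3 - 13*q^2 - 60*q) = (q - 4)*(q - 1)*(q^4 - 7*q^3 + 7*q^2 + 15*q) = (q - 5)*(q - 4)*(q - 1)*(q^3 - 2*q^2 - 3*q) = (q - 5)*(q - 4)*(q - 3)*(q - 1)*(q^2 + q) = q*(q - 5)*(q - 4)*(q - 3)*(q - 1)*(q + 1)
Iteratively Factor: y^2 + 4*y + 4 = (y + 2)*(y + 2)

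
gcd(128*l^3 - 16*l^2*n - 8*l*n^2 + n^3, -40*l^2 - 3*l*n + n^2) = 8*l - n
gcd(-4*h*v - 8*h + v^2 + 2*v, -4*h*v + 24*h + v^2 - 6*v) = -4*h + v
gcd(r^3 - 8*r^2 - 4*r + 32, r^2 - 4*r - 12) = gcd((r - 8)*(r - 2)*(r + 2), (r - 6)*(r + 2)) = r + 2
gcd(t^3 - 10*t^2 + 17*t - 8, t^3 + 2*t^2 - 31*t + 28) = t - 1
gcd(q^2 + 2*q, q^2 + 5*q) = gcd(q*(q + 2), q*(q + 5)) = q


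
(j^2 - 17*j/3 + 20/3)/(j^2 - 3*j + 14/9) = 3*(3*j^2 - 17*j + 20)/(9*j^2 - 27*j + 14)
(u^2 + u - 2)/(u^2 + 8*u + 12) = (u - 1)/(u + 6)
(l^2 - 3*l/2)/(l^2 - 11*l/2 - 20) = l*(3 - 2*l)/(-2*l^2 + 11*l + 40)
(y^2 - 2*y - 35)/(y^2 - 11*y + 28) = (y + 5)/(y - 4)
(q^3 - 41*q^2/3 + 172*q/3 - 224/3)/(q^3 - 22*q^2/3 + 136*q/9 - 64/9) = 3*(q - 7)/(3*q - 2)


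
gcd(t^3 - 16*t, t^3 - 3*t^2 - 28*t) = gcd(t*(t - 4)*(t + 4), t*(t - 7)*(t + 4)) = t^2 + 4*t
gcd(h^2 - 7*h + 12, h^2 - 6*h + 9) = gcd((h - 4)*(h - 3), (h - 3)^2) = h - 3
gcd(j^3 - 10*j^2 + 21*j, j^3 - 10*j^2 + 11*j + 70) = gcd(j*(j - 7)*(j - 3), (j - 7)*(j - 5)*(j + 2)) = j - 7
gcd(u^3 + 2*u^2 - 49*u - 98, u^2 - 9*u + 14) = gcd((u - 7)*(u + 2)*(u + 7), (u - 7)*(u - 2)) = u - 7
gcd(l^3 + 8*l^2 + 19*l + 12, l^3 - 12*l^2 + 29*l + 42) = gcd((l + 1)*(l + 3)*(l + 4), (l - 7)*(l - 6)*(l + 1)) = l + 1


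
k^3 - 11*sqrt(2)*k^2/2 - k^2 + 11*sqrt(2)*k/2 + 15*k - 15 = (k - 1)*(k - 3*sqrt(2))*(k - 5*sqrt(2)/2)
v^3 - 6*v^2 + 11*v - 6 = (v - 3)*(v - 2)*(v - 1)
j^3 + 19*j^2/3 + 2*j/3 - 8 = (j - 1)*(j + 4/3)*(j + 6)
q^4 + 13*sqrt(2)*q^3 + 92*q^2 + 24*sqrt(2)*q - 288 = (q - sqrt(2))*(q + 2*sqrt(2))*(q + 6*sqrt(2))^2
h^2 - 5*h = h*(h - 5)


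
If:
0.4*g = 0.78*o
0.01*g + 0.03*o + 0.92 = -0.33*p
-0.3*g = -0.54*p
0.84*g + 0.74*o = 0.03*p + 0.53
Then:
No Solution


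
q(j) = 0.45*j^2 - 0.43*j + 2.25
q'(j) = 0.9*j - 0.43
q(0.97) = 2.26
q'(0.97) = 0.44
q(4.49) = 9.39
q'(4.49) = 3.61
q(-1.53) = 3.96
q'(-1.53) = -1.81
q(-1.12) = 3.30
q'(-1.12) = -1.44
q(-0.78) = 2.86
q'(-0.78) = -1.13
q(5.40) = 13.05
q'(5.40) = 4.43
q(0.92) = 2.24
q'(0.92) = 0.40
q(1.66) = 2.78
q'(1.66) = 1.06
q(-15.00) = 109.95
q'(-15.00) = -13.93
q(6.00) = 15.87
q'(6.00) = 4.97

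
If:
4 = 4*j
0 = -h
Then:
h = 0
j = 1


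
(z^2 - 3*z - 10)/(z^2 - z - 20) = (z + 2)/(z + 4)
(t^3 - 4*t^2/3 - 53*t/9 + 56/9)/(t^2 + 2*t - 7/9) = (3*t^2 - 11*t + 8)/(3*t - 1)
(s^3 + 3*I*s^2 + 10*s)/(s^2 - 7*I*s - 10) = s*(s + 5*I)/(s - 5*I)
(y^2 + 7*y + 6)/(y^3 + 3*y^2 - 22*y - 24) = 1/(y - 4)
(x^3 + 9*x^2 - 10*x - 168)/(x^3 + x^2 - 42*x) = (x^2 + 2*x - 24)/(x*(x - 6))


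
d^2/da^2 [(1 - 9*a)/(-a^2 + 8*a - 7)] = 2*((73 - 27*a)*(a^2 - 8*a + 7) + 4*(a - 4)^2*(9*a - 1))/(a^2 - 8*a + 7)^3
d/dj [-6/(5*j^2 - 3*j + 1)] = 6*(10*j - 3)/(5*j^2 - 3*j + 1)^2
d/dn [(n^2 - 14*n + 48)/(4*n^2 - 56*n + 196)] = (n - 7)/(2*(n^2 - 14*n + 49)^2)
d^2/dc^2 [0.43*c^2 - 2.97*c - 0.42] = 0.860000000000000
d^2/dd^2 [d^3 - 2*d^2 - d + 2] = 6*d - 4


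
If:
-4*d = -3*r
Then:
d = 3*r/4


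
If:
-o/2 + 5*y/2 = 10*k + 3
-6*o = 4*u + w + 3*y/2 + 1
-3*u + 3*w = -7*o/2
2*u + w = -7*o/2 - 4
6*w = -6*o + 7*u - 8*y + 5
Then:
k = -143/355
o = 717/142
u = -747/142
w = -3167/284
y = 85/142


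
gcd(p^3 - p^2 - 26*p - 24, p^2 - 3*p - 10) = 1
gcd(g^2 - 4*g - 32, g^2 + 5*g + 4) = g + 4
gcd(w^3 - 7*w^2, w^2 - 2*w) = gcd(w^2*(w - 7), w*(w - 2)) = w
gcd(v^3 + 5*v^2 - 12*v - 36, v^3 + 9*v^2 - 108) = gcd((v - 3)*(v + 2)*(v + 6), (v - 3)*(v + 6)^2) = v^2 + 3*v - 18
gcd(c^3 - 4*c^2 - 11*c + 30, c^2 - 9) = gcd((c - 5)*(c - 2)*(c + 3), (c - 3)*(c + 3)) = c + 3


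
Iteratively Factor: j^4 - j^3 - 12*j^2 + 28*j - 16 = (j - 1)*(j^3 - 12*j + 16) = (j - 2)*(j - 1)*(j^2 + 2*j - 8) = (j - 2)^2*(j - 1)*(j + 4)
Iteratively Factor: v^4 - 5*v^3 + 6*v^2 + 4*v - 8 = (v - 2)*(v^3 - 3*v^2 + 4) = (v - 2)^2*(v^2 - v - 2) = (v - 2)^3*(v + 1)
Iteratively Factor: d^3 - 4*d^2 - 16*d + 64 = (d - 4)*(d^2 - 16) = (d - 4)*(d + 4)*(d - 4)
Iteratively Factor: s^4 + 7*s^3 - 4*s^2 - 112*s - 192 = (s + 4)*(s^3 + 3*s^2 - 16*s - 48) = (s + 3)*(s + 4)*(s^2 - 16) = (s + 3)*(s + 4)^2*(s - 4)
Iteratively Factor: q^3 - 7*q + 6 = (q + 3)*(q^2 - 3*q + 2) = (q - 2)*(q + 3)*(q - 1)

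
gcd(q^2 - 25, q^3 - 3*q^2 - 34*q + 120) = q - 5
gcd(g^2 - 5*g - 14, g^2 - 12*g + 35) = g - 7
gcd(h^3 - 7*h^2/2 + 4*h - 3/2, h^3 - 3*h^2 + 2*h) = h - 1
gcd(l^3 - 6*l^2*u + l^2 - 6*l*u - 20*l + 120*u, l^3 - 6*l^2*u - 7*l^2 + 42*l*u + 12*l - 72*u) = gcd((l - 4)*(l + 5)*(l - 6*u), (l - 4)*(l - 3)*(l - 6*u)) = -l^2 + 6*l*u + 4*l - 24*u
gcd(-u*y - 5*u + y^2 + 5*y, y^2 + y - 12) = 1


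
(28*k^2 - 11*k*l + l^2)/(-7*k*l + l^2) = (-4*k + l)/l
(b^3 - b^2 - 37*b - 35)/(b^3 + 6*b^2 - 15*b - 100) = (b^2 - 6*b - 7)/(b^2 + b - 20)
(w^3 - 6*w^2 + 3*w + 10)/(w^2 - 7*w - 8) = (w^2 - 7*w + 10)/(w - 8)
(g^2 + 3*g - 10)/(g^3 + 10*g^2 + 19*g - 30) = (g - 2)/(g^2 + 5*g - 6)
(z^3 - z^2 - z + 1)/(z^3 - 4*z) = (z^3 - z^2 - z + 1)/(z*(z^2 - 4))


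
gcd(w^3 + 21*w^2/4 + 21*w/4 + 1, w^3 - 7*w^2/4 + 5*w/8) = 1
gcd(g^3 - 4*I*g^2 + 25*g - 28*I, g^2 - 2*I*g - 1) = g - I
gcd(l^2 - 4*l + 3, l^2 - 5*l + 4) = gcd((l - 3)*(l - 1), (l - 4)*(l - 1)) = l - 1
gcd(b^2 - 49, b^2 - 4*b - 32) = 1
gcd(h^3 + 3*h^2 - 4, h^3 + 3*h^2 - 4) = h^3 + 3*h^2 - 4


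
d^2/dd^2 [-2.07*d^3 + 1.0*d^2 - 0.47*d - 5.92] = 2.0 - 12.42*d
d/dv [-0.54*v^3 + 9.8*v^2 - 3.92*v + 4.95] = -1.62*v^2 + 19.6*v - 3.92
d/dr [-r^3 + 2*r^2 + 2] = r*(4 - 3*r)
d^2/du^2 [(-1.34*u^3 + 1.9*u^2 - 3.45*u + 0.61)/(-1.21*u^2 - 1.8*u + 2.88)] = (1.77635683940025e-15*u^4 + 36.401154*u^3 - 86.764686*u^2 + 130.850856*u - 3.953376)/(1.771561*u^6 + 7.90614*u^5 - 0.888624*u^4 - 31.80384*u^3 + 2.11507199999999*u^2 + 44.78976*u - 23.887872)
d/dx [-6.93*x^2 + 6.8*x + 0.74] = 6.8 - 13.86*x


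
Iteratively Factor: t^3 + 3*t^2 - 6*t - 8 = (t - 2)*(t^2 + 5*t + 4) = (t - 2)*(t + 4)*(t + 1)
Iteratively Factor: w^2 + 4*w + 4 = (w + 2)*(w + 2)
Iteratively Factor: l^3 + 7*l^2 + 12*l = (l)*(l^2 + 7*l + 12) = l*(l + 4)*(l + 3)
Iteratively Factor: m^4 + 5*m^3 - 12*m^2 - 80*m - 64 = (m + 4)*(m^3 + m^2 - 16*m - 16) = (m + 4)^2*(m^2 - 3*m - 4) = (m - 4)*(m + 4)^2*(m + 1)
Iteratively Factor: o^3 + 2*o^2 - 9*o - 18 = (o + 2)*(o^2 - 9) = (o + 2)*(o + 3)*(o - 3)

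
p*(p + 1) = p^2 + p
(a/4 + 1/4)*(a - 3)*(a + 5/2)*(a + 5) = a^4/4 + 11*a^3/8 - 11*a^2/8 - 95*a/8 - 75/8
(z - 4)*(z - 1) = z^2 - 5*z + 4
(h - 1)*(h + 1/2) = h^2 - h/2 - 1/2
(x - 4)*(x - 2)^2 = x^3 - 8*x^2 + 20*x - 16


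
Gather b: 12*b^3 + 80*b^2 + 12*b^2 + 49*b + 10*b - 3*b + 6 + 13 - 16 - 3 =12*b^3 + 92*b^2 + 56*b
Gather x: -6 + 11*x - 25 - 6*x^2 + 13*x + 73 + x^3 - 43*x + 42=x^3 - 6*x^2 - 19*x + 84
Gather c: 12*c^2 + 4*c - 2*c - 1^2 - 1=12*c^2 + 2*c - 2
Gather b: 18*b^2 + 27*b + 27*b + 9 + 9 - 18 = 18*b^2 + 54*b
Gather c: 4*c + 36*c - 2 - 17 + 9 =40*c - 10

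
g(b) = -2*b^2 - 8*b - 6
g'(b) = -4*b - 8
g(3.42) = -56.75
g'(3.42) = -21.68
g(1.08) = -16.97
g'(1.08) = -12.32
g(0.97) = -15.64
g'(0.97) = -11.88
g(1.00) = -16.00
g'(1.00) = -12.00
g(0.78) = -13.46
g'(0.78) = -11.12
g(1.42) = -21.39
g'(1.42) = -13.68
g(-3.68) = -3.64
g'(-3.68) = 6.72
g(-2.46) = 1.58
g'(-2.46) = 1.84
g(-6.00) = -30.00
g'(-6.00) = 16.00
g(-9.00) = -96.00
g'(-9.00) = 28.00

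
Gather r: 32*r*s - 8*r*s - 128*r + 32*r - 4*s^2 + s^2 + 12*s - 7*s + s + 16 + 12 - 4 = r*(24*s - 96) - 3*s^2 + 6*s + 24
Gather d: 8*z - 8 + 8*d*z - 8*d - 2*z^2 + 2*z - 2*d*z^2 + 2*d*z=d*(-2*z^2 + 10*z - 8) - 2*z^2 + 10*z - 8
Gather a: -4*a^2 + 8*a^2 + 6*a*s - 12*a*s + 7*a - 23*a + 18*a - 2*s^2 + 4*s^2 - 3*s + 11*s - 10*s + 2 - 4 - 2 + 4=4*a^2 + a*(2 - 6*s) + 2*s^2 - 2*s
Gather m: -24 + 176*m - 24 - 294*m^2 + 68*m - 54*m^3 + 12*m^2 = -54*m^3 - 282*m^2 + 244*m - 48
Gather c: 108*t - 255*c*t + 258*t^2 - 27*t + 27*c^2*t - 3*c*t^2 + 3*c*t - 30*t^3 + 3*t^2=27*c^2*t + c*(-3*t^2 - 252*t) - 30*t^3 + 261*t^2 + 81*t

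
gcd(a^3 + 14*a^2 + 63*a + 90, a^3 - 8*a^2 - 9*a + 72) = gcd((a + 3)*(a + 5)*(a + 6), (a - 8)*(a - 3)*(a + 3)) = a + 3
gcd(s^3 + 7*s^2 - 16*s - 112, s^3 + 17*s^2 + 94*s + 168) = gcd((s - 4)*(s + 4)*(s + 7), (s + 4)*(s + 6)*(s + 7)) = s^2 + 11*s + 28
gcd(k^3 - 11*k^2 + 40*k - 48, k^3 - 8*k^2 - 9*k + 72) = k - 3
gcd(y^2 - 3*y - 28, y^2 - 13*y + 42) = y - 7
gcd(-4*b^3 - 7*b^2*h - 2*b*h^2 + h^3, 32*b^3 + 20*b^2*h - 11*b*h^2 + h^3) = 4*b^2 + 3*b*h - h^2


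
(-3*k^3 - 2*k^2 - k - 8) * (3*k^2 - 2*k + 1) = -9*k^5 - 2*k^3 - 24*k^2 + 15*k - 8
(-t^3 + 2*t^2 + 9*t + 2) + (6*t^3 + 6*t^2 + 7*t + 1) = 5*t^3 + 8*t^2 + 16*t + 3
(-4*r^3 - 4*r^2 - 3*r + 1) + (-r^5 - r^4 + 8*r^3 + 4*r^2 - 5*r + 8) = -r^5 - r^4 + 4*r^3 - 8*r + 9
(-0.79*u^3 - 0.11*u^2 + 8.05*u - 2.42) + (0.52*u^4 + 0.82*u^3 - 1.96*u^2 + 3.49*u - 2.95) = 0.52*u^4 + 0.0299999999999999*u^3 - 2.07*u^2 + 11.54*u - 5.37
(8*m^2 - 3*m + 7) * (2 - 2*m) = -16*m^3 + 22*m^2 - 20*m + 14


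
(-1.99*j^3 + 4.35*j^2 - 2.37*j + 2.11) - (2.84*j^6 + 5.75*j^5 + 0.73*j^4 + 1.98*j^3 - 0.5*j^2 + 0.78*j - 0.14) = -2.84*j^6 - 5.75*j^5 - 0.73*j^4 - 3.97*j^3 + 4.85*j^2 - 3.15*j + 2.25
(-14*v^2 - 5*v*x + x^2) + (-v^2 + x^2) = -15*v^2 - 5*v*x + 2*x^2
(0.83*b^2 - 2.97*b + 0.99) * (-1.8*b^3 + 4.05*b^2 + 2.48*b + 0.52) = -1.494*b^5 + 8.7075*b^4 - 11.7521*b^3 - 2.9245*b^2 + 0.9108*b + 0.5148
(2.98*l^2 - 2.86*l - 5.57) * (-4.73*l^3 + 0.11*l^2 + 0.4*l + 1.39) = -14.0954*l^5 + 13.8556*l^4 + 27.2235*l^3 + 2.3855*l^2 - 6.2034*l - 7.7423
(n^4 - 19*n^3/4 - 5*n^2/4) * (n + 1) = n^5 - 15*n^4/4 - 6*n^3 - 5*n^2/4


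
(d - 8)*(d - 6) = d^2 - 14*d + 48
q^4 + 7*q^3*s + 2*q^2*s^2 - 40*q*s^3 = q*(q - 2*s)*(q + 4*s)*(q + 5*s)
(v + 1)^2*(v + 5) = v^3 + 7*v^2 + 11*v + 5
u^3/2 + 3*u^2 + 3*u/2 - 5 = (u/2 + 1)*(u - 1)*(u + 5)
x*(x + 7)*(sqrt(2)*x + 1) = sqrt(2)*x^3 + x^2 + 7*sqrt(2)*x^2 + 7*x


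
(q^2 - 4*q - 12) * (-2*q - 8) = -2*q^3 + 56*q + 96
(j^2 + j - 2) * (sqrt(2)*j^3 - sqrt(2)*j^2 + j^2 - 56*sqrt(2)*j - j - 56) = sqrt(2)*j^5 + j^4 - 59*sqrt(2)*j^3 - 54*sqrt(2)*j^2 - 59*j^2 - 54*j + 112*sqrt(2)*j + 112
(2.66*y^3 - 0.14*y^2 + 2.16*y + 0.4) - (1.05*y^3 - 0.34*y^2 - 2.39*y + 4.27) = 1.61*y^3 + 0.2*y^2 + 4.55*y - 3.87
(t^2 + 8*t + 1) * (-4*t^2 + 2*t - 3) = -4*t^4 - 30*t^3 + 9*t^2 - 22*t - 3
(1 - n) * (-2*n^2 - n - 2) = 2*n^3 - n^2 + n - 2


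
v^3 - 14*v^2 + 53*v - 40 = (v - 8)*(v - 5)*(v - 1)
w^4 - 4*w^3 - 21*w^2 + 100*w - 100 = (w - 5)*(w - 2)^2*(w + 5)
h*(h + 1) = h^2 + h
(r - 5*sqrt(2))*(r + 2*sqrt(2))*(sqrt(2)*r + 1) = sqrt(2)*r^3 - 5*r^2 - 23*sqrt(2)*r - 20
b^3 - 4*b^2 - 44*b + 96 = (b - 8)*(b - 2)*(b + 6)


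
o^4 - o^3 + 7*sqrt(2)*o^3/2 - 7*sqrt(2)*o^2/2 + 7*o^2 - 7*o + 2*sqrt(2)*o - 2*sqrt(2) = (o - 1)*(o + sqrt(2)/2)*(o + sqrt(2))*(o + 2*sqrt(2))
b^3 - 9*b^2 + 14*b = b*(b - 7)*(b - 2)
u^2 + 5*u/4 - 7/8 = (u - 1/2)*(u + 7/4)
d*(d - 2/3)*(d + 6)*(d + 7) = d^4 + 37*d^3/3 + 100*d^2/3 - 28*d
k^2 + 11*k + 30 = (k + 5)*(k + 6)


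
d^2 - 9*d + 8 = (d - 8)*(d - 1)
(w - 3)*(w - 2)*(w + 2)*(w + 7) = w^4 + 4*w^3 - 25*w^2 - 16*w + 84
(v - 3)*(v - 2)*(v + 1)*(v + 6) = v^4 + 2*v^3 - 23*v^2 + 12*v + 36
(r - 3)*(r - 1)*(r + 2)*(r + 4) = r^4 + 2*r^3 - 13*r^2 - 14*r + 24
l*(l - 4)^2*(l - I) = l^4 - 8*l^3 - I*l^3 + 16*l^2 + 8*I*l^2 - 16*I*l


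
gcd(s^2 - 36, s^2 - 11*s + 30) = s - 6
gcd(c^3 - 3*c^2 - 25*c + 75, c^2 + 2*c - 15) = c^2 + 2*c - 15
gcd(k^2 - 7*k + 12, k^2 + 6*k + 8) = 1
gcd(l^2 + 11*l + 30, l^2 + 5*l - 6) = l + 6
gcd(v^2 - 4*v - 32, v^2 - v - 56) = v - 8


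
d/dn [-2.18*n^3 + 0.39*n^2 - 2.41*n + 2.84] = -6.54*n^2 + 0.78*n - 2.41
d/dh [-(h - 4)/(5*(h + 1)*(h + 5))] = (h^2 - 8*h - 29)/(5*(h^4 + 12*h^3 + 46*h^2 + 60*h + 25))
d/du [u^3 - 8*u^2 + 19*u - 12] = 3*u^2 - 16*u + 19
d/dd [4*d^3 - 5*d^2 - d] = 12*d^2 - 10*d - 1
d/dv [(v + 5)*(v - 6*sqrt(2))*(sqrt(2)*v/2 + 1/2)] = 3*sqrt(2)*v^2/2 - 11*v + 5*sqrt(2)*v - 55/2 - 3*sqrt(2)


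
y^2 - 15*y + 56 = (y - 8)*(y - 7)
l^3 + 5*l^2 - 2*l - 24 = (l - 2)*(l + 3)*(l + 4)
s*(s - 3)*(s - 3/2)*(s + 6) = s^4 + 3*s^3/2 - 45*s^2/2 + 27*s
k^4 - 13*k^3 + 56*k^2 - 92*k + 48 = (k - 6)*(k - 4)*(k - 2)*(k - 1)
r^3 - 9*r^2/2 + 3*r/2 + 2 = (r - 4)*(r - 1)*(r + 1/2)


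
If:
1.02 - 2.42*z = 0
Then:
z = 0.42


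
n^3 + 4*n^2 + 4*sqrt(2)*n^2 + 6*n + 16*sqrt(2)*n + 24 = (n + 4)*(n + sqrt(2))*(n + 3*sqrt(2))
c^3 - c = c*(c - 1)*(c + 1)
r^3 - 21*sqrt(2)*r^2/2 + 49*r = r*(r - 7*sqrt(2))*(r - 7*sqrt(2)/2)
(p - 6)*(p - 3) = p^2 - 9*p + 18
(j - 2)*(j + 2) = j^2 - 4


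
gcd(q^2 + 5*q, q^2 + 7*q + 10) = q + 5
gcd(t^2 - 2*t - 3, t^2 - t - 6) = t - 3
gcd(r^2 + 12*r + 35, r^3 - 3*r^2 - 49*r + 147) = r + 7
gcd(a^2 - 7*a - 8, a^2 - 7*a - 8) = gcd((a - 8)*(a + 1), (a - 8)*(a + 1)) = a^2 - 7*a - 8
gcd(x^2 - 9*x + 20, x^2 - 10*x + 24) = x - 4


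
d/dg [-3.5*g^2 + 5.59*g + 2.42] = 5.59 - 7.0*g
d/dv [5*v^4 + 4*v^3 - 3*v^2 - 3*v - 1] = 20*v^3 + 12*v^2 - 6*v - 3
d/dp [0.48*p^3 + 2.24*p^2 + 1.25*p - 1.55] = 1.44*p^2 + 4.48*p + 1.25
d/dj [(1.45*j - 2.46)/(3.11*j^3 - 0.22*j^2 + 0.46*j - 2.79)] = (-9.019*j^3 + 23.2708*j^2 - 1.0824*j - 2.9139)/(9.6721*j^6 - 1.3684*j^5 + 2.9096*j^4 - 17.5562*j^3 + 1.4392*j^2 - 2.5668*j + 7.7841)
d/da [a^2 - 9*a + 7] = 2*a - 9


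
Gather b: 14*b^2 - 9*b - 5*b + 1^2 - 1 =14*b^2 - 14*b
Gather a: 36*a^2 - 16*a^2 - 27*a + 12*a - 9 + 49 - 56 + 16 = 20*a^2 - 15*a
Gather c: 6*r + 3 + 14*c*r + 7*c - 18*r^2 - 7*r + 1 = c*(14*r + 7) - 18*r^2 - r + 4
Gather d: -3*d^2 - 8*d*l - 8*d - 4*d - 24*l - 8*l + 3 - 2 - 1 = -3*d^2 + d*(-8*l - 12) - 32*l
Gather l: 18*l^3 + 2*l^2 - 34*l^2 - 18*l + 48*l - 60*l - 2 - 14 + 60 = 18*l^3 - 32*l^2 - 30*l + 44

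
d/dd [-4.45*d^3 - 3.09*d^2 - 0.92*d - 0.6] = -13.35*d^2 - 6.18*d - 0.92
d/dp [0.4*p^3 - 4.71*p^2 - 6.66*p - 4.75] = 1.2*p^2 - 9.42*p - 6.66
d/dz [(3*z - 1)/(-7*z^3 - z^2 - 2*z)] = 2*(21*z^3 - 9*z^2 - z - 1)/(z^2*(49*z^4 + 14*z^3 + 29*z^2 + 4*z + 4))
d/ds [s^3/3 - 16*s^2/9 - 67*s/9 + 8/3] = s^2 - 32*s/9 - 67/9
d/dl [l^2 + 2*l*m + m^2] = 2*l + 2*m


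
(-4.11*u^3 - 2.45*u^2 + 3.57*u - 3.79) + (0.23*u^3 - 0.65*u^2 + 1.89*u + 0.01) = -3.88*u^3 - 3.1*u^2 + 5.46*u - 3.78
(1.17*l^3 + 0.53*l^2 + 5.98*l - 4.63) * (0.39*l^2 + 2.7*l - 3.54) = 0.4563*l^5 + 3.3657*l^4 - 0.3786*l^3 + 12.4641*l^2 - 33.6702*l + 16.3902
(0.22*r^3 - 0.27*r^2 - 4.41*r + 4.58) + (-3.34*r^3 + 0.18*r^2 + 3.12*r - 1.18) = -3.12*r^3 - 0.09*r^2 - 1.29*r + 3.4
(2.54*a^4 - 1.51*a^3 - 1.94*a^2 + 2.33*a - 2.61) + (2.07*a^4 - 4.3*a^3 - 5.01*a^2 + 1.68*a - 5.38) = 4.61*a^4 - 5.81*a^3 - 6.95*a^2 + 4.01*a - 7.99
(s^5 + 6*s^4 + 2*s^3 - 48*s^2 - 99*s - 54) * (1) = s^5 + 6*s^4 + 2*s^3 - 48*s^2 - 99*s - 54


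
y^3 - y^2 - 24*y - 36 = (y - 6)*(y + 2)*(y + 3)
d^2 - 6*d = d*(d - 6)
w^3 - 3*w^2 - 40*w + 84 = (w - 7)*(w - 2)*(w + 6)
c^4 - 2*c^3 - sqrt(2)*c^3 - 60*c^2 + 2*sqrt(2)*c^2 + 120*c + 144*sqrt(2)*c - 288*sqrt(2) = (c - 2)*(c - 4*sqrt(2))*(c - 3*sqrt(2))*(c + 6*sqrt(2))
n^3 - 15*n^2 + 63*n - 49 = (n - 7)^2*(n - 1)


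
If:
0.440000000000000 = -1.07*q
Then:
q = -0.41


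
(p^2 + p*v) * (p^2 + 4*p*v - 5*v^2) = p^4 + 5*p^3*v - p^2*v^2 - 5*p*v^3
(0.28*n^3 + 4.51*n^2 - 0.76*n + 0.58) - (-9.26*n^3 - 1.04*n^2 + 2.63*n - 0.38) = 9.54*n^3 + 5.55*n^2 - 3.39*n + 0.96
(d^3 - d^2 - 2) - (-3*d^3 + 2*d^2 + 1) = 4*d^3 - 3*d^2 - 3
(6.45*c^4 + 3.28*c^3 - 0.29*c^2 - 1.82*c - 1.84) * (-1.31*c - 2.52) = -8.4495*c^5 - 20.5508*c^4 - 7.8857*c^3 + 3.115*c^2 + 6.9968*c + 4.6368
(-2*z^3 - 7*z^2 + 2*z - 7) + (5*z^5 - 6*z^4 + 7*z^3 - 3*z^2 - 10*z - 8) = 5*z^5 - 6*z^4 + 5*z^3 - 10*z^2 - 8*z - 15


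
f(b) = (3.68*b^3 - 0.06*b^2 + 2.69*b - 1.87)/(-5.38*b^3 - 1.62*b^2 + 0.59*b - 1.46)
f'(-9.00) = -0.00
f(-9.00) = -0.72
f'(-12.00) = -0.00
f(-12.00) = -0.71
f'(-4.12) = -0.04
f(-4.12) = -0.79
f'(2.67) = -0.00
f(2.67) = -0.66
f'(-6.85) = -0.01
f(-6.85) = -0.73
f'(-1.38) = -2.40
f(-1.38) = -1.75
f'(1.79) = -0.02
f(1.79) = -0.65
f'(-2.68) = -0.16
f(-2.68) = -0.90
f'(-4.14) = -0.04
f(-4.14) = -0.79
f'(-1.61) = -1.13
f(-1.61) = -1.37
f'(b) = (11.04*b^2 - 0.12*b + 2.69)/(-5.38*b^3 - 1.62*b^2 + 0.59*b - 1.46) + (16.14*b^2 + 3.24*b - 0.59)*(3.68*b^3 - 0.06*b^2 + 2.69*b - 1.87)/(-5.38*b^3 - 1.62*b^2 + 0.59*b - 1.46)^2 = (-6.2844*b^4 + 33.2868*b^3 - 41.9778*b^2 - 5.8836*b - 2.8241)/(28.9444*b^6 + 17.4312*b^5 - 3.724*b^4 + 13.798*b^3 + 5.0785*b^2 - 1.7228*b + 2.1316)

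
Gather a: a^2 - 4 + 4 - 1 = a^2 - 1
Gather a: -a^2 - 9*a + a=-a^2 - 8*a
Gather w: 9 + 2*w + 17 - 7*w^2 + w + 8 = -7*w^2 + 3*w + 34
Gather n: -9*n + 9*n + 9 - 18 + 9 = 0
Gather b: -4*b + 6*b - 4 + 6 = 2*b + 2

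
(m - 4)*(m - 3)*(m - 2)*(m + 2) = m^4 - 7*m^3 + 8*m^2 + 28*m - 48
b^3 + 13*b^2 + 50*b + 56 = (b + 2)*(b + 4)*(b + 7)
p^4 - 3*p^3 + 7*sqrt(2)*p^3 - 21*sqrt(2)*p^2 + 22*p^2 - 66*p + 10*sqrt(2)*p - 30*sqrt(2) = (p - 3)*(p + sqrt(2))^2*(p + 5*sqrt(2))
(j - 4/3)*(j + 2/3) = j^2 - 2*j/3 - 8/9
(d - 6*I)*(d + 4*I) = d^2 - 2*I*d + 24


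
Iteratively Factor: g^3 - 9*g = (g + 3)*(g^2 - 3*g) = g*(g + 3)*(g - 3)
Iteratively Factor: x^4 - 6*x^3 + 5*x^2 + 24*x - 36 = (x - 3)*(x^3 - 3*x^2 - 4*x + 12) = (x - 3)*(x - 2)*(x^2 - x - 6) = (x - 3)*(x - 2)*(x + 2)*(x - 3)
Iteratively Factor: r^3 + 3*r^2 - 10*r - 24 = (r + 4)*(r^2 - r - 6) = (r - 3)*(r + 4)*(r + 2)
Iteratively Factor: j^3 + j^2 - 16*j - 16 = (j + 4)*(j^2 - 3*j - 4) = (j + 1)*(j + 4)*(j - 4)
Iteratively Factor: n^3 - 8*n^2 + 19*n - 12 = (n - 3)*(n^2 - 5*n + 4) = (n - 3)*(n - 1)*(n - 4)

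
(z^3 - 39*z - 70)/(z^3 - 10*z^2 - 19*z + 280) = (z + 2)/(z - 8)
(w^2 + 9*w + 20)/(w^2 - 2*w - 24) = (w + 5)/(w - 6)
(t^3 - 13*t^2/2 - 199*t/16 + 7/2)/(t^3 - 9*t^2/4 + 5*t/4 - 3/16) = (4*t^2 - 25*t - 56)/(4*t^2 - 8*t + 3)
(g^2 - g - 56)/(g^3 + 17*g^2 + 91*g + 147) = (g - 8)/(g^2 + 10*g + 21)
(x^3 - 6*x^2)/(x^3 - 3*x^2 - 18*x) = x/(x + 3)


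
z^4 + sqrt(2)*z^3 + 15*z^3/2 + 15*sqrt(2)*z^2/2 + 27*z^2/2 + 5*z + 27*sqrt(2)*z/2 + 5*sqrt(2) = (z + 1/2)*(z + 2)*(z + 5)*(z + sqrt(2))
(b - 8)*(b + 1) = b^2 - 7*b - 8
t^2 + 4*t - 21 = (t - 3)*(t + 7)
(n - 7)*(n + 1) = n^2 - 6*n - 7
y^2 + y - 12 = (y - 3)*(y + 4)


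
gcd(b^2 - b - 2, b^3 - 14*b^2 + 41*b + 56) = b + 1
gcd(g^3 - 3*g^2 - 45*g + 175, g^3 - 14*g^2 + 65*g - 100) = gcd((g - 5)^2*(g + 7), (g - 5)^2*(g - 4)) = g^2 - 10*g + 25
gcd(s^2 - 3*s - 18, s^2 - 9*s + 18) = s - 6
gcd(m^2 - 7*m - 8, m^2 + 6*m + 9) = 1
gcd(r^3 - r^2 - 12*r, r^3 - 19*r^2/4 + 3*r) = r^2 - 4*r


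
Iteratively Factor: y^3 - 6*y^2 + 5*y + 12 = (y + 1)*(y^2 - 7*y + 12) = (y - 4)*(y + 1)*(y - 3)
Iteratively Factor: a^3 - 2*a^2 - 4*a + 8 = (a + 2)*(a^2 - 4*a + 4) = (a - 2)*(a + 2)*(a - 2)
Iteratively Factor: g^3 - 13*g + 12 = (g - 1)*(g^2 + g - 12) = (g - 3)*(g - 1)*(g + 4)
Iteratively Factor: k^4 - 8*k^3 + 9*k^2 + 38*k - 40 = (k - 1)*(k^3 - 7*k^2 + 2*k + 40) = (k - 4)*(k - 1)*(k^2 - 3*k - 10) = (k - 4)*(k - 1)*(k + 2)*(k - 5)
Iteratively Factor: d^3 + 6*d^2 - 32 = (d + 4)*(d^2 + 2*d - 8) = (d + 4)^2*(d - 2)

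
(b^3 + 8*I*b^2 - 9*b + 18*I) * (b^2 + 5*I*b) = b^5 + 13*I*b^4 - 49*b^3 - 27*I*b^2 - 90*b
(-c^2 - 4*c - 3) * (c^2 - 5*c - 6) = -c^4 + c^3 + 23*c^2 + 39*c + 18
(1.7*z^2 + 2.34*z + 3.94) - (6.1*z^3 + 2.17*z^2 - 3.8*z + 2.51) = -6.1*z^3 - 0.47*z^2 + 6.14*z + 1.43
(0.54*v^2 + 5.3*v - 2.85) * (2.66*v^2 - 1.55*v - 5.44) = 1.4364*v^4 + 13.261*v^3 - 18.7336*v^2 - 24.4145*v + 15.504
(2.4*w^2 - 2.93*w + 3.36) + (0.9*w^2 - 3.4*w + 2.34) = 3.3*w^2 - 6.33*w + 5.7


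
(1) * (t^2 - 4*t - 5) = t^2 - 4*t - 5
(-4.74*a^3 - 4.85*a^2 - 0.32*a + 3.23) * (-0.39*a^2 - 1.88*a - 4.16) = 1.8486*a^5 + 10.8027*a^4 + 28.9612*a^3 + 19.5179*a^2 - 4.7412*a - 13.4368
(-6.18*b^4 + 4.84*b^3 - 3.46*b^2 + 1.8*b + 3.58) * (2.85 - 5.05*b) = 31.209*b^5 - 42.055*b^4 + 31.267*b^3 - 18.951*b^2 - 12.949*b + 10.203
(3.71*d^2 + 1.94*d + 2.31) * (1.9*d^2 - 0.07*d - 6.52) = 7.049*d^4 + 3.4263*d^3 - 19.936*d^2 - 12.8105*d - 15.0612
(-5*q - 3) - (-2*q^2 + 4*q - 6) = 2*q^2 - 9*q + 3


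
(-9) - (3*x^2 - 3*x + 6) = -3*x^2 + 3*x - 15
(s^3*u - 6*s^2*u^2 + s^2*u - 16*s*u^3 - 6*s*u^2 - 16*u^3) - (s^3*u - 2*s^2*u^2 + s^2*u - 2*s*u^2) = -4*s^2*u^2 - 16*s*u^3 - 4*s*u^2 - 16*u^3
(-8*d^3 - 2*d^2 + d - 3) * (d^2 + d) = -8*d^5 - 10*d^4 - d^3 - 2*d^2 - 3*d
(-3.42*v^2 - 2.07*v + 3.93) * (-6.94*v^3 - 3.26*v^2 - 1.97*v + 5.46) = 23.7348*v^5 + 25.515*v^4 - 13.7886*v^3 - 27.4071*v^2 - 19.0443*v + 21.4578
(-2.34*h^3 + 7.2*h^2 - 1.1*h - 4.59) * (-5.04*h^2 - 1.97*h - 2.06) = 11.7936*h^5 - 31.6782*h^4 - 3.8196*h^3 + 10.4686*h^2 + 11.3083*h + 9.4554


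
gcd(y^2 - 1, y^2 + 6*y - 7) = y - 1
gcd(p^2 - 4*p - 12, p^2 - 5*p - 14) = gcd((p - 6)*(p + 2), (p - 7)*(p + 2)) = p + 2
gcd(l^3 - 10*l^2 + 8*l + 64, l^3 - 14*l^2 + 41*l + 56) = l - 8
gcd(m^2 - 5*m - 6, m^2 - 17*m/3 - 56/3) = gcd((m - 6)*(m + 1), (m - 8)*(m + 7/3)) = 1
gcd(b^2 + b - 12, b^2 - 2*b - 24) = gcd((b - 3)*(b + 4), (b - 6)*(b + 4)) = b + 4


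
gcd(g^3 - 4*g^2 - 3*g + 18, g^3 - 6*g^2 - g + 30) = g^2 - g - 6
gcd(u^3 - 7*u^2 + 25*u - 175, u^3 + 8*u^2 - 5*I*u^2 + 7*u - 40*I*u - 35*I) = u - 5*I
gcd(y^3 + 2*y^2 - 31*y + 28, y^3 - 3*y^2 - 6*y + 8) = y^2 - 5*y + 4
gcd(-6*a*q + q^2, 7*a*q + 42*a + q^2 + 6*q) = 1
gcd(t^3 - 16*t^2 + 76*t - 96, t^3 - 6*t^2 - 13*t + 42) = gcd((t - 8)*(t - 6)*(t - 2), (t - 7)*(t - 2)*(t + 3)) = t - 2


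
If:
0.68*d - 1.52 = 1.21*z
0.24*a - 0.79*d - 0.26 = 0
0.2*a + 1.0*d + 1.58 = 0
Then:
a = -2.48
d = -1.08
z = -1.87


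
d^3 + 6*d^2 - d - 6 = (d - 1)*(d + 1)*(d + 6)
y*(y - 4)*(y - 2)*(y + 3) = y^4 - 3*y^3 - 10*y^2 + 24*y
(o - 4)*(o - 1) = o^2 - 5*o + 4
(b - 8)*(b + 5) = b^2 - 3*b - 40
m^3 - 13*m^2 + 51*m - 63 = (m - 7)*(m - 3)^2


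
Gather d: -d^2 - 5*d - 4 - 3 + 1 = -d^2 - 5*d - 6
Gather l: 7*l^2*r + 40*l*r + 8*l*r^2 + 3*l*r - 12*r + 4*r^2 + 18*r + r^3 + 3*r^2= 7*l^2*r + l*(8*r^2 + 43*r) + r^3 + 7*r^2 + 6*r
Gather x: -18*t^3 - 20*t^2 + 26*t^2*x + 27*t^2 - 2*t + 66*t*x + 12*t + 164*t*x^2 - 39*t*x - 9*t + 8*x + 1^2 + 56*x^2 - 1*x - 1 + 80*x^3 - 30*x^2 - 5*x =-18*t^3 + 7*t^2 + t + 80*x^3 + x^2*(164*t + 26) + x*(26*t^2 + 27*t + 2)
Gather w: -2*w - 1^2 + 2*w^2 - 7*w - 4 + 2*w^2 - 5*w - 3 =4*w^2 - 14*w - 8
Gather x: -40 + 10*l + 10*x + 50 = 10*l + 10*x + 10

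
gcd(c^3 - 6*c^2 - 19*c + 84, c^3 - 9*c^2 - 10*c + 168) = c^2 - 3*c - 28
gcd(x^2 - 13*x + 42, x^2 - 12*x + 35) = x - 7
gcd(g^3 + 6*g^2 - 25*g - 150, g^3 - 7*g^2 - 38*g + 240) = g^2 + g - 30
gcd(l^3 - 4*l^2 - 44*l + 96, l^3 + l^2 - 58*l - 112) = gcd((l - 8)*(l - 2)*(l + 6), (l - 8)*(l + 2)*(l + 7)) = l - 8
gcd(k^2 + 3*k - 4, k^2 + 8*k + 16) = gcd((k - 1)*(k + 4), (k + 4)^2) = k + 4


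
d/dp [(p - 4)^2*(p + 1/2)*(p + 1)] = 4*p^3 - 39*p^2/2 + 9*p + 20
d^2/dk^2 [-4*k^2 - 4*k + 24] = -8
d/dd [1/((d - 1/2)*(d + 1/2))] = -32*d/(16*d^4 - 8*d^2 + 1)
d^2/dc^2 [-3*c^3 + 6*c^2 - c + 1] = 12 - 18*c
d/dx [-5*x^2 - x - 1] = -10*x - 1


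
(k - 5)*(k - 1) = k^2 - 6*k + 5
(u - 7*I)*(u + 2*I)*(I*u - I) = I*u^3 + 5*u^2 - I*u^2 - 5*u + 14*I*u - 14*I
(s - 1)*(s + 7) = s^2 + 6*s - 7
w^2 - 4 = (w - 2)*(w + 2)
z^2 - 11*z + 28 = (z - 7)*(z - 4)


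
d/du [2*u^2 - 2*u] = 4*u - 2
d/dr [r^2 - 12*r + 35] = 2*r - 12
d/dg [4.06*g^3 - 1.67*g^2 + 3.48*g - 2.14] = 12.18*g^2 - 3.34*g + 3.48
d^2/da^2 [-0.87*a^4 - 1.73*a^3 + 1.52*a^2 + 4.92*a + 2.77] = -10.44*a^2 - 10.38*a + 3.04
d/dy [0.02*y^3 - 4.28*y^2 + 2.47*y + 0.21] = 0.06*y^2 - 8.56*y + 2.47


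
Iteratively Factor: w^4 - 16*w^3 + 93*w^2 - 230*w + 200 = (w - 4)*(w^3 - 12*w^2 + 45*w - 50) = (w - 4)*(w - 2)*(w^2 - 10*w + 25) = (w - 5)*(w - 4)*(w - 2)*(w - 5)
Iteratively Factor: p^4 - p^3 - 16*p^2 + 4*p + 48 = (p - 4)*(p^3 + 3*p^2 - 4*p - 12) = (p - 4)*(p + 2)*(p^2 + p - 6) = (p - 4)*(p - 2)*(p + 2)*(p + 3)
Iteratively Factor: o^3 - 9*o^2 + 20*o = (o - 5)*(o^2 - 4*o) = o*(o - 5)*(o - 4)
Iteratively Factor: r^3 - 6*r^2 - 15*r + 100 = (r - 5)*(r^2 - r - 20) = (r - 5)*(r + 4)*(r - 5)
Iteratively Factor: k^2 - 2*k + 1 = (k - 1)*(k - 1)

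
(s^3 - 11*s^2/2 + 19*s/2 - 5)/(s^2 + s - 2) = (s^2 - 9*s/2 + 5)/(s + 2)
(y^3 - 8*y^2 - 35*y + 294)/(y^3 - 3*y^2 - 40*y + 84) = (y - 7)/(y - 2)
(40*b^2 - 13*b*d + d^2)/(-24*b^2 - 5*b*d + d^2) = (-5*b + d)/(3*b + d)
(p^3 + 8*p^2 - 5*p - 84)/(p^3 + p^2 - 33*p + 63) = (p + 4)/(p - 3)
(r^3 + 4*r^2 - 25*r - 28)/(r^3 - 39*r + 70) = (r^2 - 3*r - 4)/(r^2 - 7*r + 10)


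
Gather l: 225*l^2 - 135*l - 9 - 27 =225*l^2 - 135*l - 36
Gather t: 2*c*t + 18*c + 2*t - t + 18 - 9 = 18*c + t*(2*c + 1) + 9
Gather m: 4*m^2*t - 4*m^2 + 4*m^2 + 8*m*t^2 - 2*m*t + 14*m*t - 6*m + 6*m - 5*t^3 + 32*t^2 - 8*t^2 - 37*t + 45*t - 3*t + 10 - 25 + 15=4*m^2*t + m*(8*t^2 + 12*t) - 5*t^3 + 24*t^2 + 5*t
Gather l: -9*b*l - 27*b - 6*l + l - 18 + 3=-27*b + l*(-9*b - 5) - 15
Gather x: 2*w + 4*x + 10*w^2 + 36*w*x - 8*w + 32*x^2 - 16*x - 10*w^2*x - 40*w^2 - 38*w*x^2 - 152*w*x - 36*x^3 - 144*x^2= -30*w^2 - 6*w - 36*x^3 + x^2*(-38*w - 112) + x*(-10*w^2 - 116*w - 12)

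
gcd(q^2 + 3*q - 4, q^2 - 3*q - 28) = q + 4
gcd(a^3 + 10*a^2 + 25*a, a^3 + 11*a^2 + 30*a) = a^2 + 5*a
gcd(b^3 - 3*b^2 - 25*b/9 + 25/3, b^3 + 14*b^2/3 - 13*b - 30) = b^2 - 4*b/3 - 5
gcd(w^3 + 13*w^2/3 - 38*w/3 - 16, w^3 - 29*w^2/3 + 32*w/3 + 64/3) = w^2 - 5*w/3 - 8/3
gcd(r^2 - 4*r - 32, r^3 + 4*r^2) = r + 4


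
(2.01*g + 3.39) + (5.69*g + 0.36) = 7.7*g + 3.75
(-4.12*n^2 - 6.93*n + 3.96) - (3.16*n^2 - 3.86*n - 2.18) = -7.28*n^2 - 3.07*n + 6.14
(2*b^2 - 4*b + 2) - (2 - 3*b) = 2*b^2 - b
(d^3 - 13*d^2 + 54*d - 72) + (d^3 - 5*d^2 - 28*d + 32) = 2*d^3 - 18*d^2 + 26*d - 40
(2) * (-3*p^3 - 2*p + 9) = -6*p^3 - 4*p + 18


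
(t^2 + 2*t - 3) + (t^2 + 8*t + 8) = 2*t^2 + 10*t + 5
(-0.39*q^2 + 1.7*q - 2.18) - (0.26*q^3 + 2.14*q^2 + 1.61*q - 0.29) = -0.26*q^3 - 2.53*q^2 + 0.0899999999999999*q - 1.89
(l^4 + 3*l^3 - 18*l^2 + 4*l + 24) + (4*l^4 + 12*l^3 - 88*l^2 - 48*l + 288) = 5*l^4 + 15*l^3 - 106*l^2 - 44*l + 312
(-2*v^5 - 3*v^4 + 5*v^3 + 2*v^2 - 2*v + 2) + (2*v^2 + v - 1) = -2*v^5 - 3*v^4 + 5*v^3 + 4*v^2 - v + 1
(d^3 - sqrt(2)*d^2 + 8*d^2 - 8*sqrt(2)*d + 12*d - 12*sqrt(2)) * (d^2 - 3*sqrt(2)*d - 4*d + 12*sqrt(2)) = d^5 - 4*sqrt(2)*d^4 + 4*d^4 - 16*sqrt(2)*d^3 - 14*d^3 - 24*d^2 + 80*sqrt(2)*d^2 - 120*d + 192*sqrt(2)*d - 288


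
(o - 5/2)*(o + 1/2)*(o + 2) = o^3 - 21*o/4 - 5/2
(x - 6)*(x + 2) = x^2 - 4*x - 12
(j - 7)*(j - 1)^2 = j^3 - 9*j^2 + 15*j - 7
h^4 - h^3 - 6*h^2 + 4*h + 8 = (h - 2)^2*(h + 1)*(h + 2)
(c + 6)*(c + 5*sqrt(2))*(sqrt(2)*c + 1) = sqrt(2)*c^3 + 6*sqrt(2)*c^2 + 11*c^2 + 5*sqrt(2)*c + 66*c + 30*sqrt(2)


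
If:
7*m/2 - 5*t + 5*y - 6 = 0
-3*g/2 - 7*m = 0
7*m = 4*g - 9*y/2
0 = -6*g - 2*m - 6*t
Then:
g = 1512/2521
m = -324/2521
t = -1404/2521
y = 1848/2521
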